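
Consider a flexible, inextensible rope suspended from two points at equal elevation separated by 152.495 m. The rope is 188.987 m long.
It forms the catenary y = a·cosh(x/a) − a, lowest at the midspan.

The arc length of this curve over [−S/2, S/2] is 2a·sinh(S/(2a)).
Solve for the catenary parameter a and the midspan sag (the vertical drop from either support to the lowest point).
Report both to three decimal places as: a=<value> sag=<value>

seed: a₀ = √(S³/(24(L−S))) = √(152.495³/(24·36.492)) = 63.632495
iter 1: u=1.198248  f(a)=+2.711e+00  f'(a)=-1.320e+00  a ← 63.632495 − (+2.711e+00/-1.320e+00) = 65.685888
iter 2: u=1.160790  f(a)=+1.368e-01  f'(a)=-1.190e+00  a ← 65.685888 − (+1.368e-01/-1.190e+00) = 65.800800
iter 3: u=1.158763  f(a)=+3.889e-04  f'(a)=-1.183e+00  a ← 65.800800 − (+3.889e-04/-1.183e+00) = 65.801128
iter 4: u=1.158757  f(a)=+3.166e-09  f'(a)=-1.183e+00  a ← 65.801128 − (+3.166e-09/-1.183e+00) = 65.801128
iter 5: u=1.158757  f(a)=+0.000e+00  f'(a)=-1.183e+00  a ← 65.801128 − (+0.000e+00/-1.183e+00) = 65.801128
converged: |Δa| < 1e-12 after 5 iterations
sag = a·(cosh(S/(2a)) − 1) = 65.801128·(cosh(1.158757) − 1) = 49.345778
T_max/T_min = cosh(S/(2a)) = 1.749923

a=65.801 sag=49.346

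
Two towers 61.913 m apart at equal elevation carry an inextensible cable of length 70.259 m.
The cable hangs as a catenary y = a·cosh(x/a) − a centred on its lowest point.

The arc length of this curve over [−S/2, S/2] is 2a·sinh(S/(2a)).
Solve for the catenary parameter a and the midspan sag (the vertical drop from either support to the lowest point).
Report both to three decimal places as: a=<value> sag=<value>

seed: a₀ = √(S³/(24(L−S))) = √(61.913³/(24·8.346)) = 34.421355
iter 1: u=0.899340  f(a)=+3.441e-01  f'(a)=-5.253e-01  a ← 34.421355 − (+3.441e-01/-5.253e-01) = 35.076387
iter 2: u=0.882545  f(a)=+1.007e-02  f'(a)=-4.950e-01  a ← 35.076387 − (+1.007e-02/-4.950e-01) = 35.096727
iter 3: u=0.882034  f(a)=+9.194e-06  f'(a)=-4.941e-01  a ← 35.096727 − (+9.194e-06/-4.941e-01) = 35.096745
iter 4: u=0.882033  f(a)=+7.674e-12  f'(a)=-4.941e-01  a ← 35.096745 − (+7.674e-12/-4.941e-01) = 35.096745
converged: |Δa| < 1e-12 after 4 iterations
sag = a·(cosh(S/(2a)) − 1) = 35.096745·(cosh(0.882033) − 1) = 14.560714
T_max/T_min = cosh(S/(2a)) = 1.414874

a=35.097 sag=14.561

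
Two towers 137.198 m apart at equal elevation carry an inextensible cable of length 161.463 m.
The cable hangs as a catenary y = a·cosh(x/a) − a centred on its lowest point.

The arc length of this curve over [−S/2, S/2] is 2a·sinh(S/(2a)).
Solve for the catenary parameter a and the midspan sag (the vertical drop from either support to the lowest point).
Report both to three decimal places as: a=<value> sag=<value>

a=68.292 sag=37.450

seed: a₀ = √(S³/(24(L−S))) = √(137.198³/(24·24.265)) = 66.592589
iter 1: u=1.030130  f(a)=+1.320e+00  f'(a)=-8.091e-01  a ← 66.592589 − (+1.320e+00/-8.091e-01) = 68.224653
iter 2: u=1.005487  f(a)=+5.010e-02  f'(a)=-7.487e-01  a ← 68.224653 − (+5.010e-02/-7.487e-01) = 68.291569
iter 3: u=1.004502  f(a)=+7.843e-05  f'(a)=-7.464e-01  a ← 68.291569 − (+7.843e-05/-7.464e-01) = 68.291674
iter 4: u=1.004500  f(a)=+1.929e-10  f'(a)=-7.464e-01  a ← 68.291674 − (+1.929e-10/-7.464e-01) = 68.291674
iter 5: u=1.004500  f(a)=-2.842e-14  f'(a)=-7.464e-01  a ← 68.291674 − (-2.842e-14/-7.464e-01) = 68.291674
converged: |Δa| < 1e-12 after 5 iterations
sag = a·(cosh(S/(2a)) − 1) = 68.291674·(cosh(1.004500) − 1) = 37.450124
T_max/T_min = cosh(S/(2a)) = 1.548385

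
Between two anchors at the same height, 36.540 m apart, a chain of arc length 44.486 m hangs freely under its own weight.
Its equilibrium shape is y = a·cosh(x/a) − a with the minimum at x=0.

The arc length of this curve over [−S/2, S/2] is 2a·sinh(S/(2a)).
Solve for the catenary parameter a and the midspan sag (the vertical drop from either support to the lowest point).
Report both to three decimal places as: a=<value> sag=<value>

seed: a₀ = √(S³/(24(L−S))) = √(36.540³/(24·7.946)) = 15.994583
iter 1: u=1.142262  f(a)=+5.348e-01  f'(a)=-1.129e+00  a ← 15.994583 − (+5.348e-01/-1.129e+00) = 16.468085
iter 2: u=1.109419  f(a)=+2.467e-02  f'(a)=-1.027e+00  a ← 16.468085 − (+2.467e-02/-1.027e+00) = 16.492094
iter 3: u=1.107804  f(a)=+5.810e-05  f'(a)=-1.023e+00  a ← 16.492094 − (+5.810e-05/-1.023e+00) = 16.492151
iter 4: u=1.107800  f(a)=+3.240e-10  f'(a)=-1.023e+00  a ← 16.492151 − (+3.240e-10/-1.023e+00) = 16.492151
iter 5: u=1.107800  f(a)=+7.105e-15  f'(a)=-1.023e+00  a ← 16.492151 − (+7.105e-15/-1.023e+00) = 16.492151
converged: |Δa| < 1e-12 after 5 iterations
sag = a·(cosh(S/(2a)) − 1) = 16.492151·(cosh(1.107800) − 1) = 11.197957
T_max/T_min = cosh(S/(2a)) = 1.678987

a=16.492 sag=11.198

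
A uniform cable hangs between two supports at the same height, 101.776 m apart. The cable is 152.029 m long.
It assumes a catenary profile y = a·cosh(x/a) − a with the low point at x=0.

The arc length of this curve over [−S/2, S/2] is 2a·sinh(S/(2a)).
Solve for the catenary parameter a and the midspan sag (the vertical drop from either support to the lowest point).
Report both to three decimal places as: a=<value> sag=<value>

a=31.546 sag=50.754

seed: a₀ = √(S³/(24(L−S))) = √(101.776³/(24·50.253)) = 29.565243
iter 1: u=1.721210  f(a)=+7.991e+00  f'(a)=-4.519e+00  a ← 29.565243 − (+7.991e+00/-4.519e+00) = 31.333517
iter 2: u=1.624076  f(a)=+7.731e-01  f'(a)=-3.684e+00  a ← 31.333517 − (+7.731e-01/-3.684e+00) = 31.543383
iter 3: u=1.613270  f(a)=+8.945e-03  f'(a)=-3.599e+00  a ← 31.543383 − (+8.945e-03/-3.599e+00) = 31.545869
iter 4: u=1.613143  f(a)=+1.228e-06  f'(a)=-3.598e+00  a ← 31.545869 − (+1.228e-06/-3.598e+00) = 31.545869
iter 5: u=1.613143  f(a)=+2.842e-14  f'(a)=-3.598e+00  a ← 31.545869 − (+2.842e-14/-3.598e+00) = 31.545869
converged: |Δa| < 1e-12 after 5 iterations
sag = a·(cosh(S/(2a)) − 1) = 31.545869·(cosh(1.613143) − 1) = 50.754471
T_max/T_min = cosh(S/(2a)) = 2.608910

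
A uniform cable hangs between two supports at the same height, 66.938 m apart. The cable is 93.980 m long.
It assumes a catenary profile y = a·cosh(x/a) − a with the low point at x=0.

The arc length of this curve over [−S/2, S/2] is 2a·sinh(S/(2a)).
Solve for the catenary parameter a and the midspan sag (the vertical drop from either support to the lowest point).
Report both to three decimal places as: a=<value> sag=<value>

a=22.695 sag=29.488

seed: a₀ = √(S³/(24(L−S))) = √(66.938³/(24·27.042)) = 21.497308
iter 1: u=1.556893  f(a)=+3.473e+00  f'(a)=-3.181e+00  a ← 21.497308 − (+3.473e+00/-3.181e+00) = 22.589147
iter 2: u=1.481641  f(a)=+2.821e-01  f'(a)=-2.683e+00  a ← 22.589147 − (+2.821e-01/-2.683e+00) = 22.694291
iter 3: u=1.474776  f(a)=+2.226e-03  f'(a)=-2.641e+00  a ← 22.694291 − (+2.226e-03/-2.641e+00) = 22.695134
iter 4: u=1.474721  f(a)=+1.409e-07  f'(a)=-2.641e+00  a ← 22.695134 − (+1.409e-07/-2.641e+00) = 22.695134
iter 5: u=1.474721  f(a)=+1.421e-14  f'(a)=-2.641e+00  a ← 22.695134 − (+1.421e-14/-2.641e+00) = 22.695134
converged: |Δa| < 1e-12 after 5 iterations
sag = a·(cosh(S/(2a)) − 1) = 22.695134·(cosh(1.474721) − 1) = 29.488477
T_max/T_min = cosh(S/(2a)) = 2.299330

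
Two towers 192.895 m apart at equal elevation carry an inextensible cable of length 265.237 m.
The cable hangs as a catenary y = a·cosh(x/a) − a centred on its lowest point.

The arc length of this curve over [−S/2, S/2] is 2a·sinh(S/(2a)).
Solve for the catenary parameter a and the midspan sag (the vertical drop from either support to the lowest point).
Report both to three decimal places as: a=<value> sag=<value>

a=67.639 sag=81.232

seed: a₀ = √(S³/(24(L−S))) = √(192.895³/(24·72.342)) = 64.295500
iter 1: u=1.500066  f(a)=+8.589e+00  f'(a)=-2.799e+00  a ← 64.295500 − (+8.589e+00/-2.799e+00) = 67.364056
iter 2: u=1.431735  f(a)=+6.532e-01  f'(a)=-2.388e+00  a ← 67.364056 − (+6.532e-01/-2.388e+00) = 67.637561
iter 3: u=1.425946  f(a)=+4.465e-03  f'(a)=-2.356e+00  a ← 67.637561 − (+4.465e-03/-2.356e+00) = 67.639456
iter 4: u=1.425906  f(a)=+2.117e-07  f'(a)=-2.355e+00  a ← 67.639456 − (+2.117e-07/-2.355e+00) = 67.639456
iter 5: u=1.425906  f(a)=+5.684e-14  f'(a)=-2.355e+00  a ← 67.639456 − (+5.684e-14/-2.355e+00) = 67.639456
converged: |Δa| < 1e-12 after 5 iterations
sag = a·(cosh(S/(2a)) − 1) = 67.639456·(cosh(1.425906) − 1) = 81.232175
T_max/T_min = cosh(S/(2a)) = 2.200958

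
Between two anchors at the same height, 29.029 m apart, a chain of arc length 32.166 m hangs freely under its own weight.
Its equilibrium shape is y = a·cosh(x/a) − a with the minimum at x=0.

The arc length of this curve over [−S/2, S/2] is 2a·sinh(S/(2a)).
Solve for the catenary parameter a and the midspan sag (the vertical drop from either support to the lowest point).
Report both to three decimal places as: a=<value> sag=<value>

seed: a₀ = √(S³/(24(L−S))) = √(29.029³/(24·3.137)) = 18.025413
iter 1: u=0.805224  f(a)=+1.033e-01  f'(a)=-3.712e-01  a ← 18.025413 − (+1.033e-01/-3.712e-01) = 18.303685
iter 2: u=0.792982  f(a)=+2.440e-03  f'(a)=-3.538e-01  a ← 18.303685 − (+2.440e-03/-3.538e-01) = 18.310582
iter 3: u=0.792684  f(a)=+1.435e-06  f'(a)=-3.534e-01  a ← 18.310582 − (+1.435e-06/-3.534e-01) = 18.310586
iter 4: u=0.792684  f(a)=+5.045e-13  f'(a)=-3.534e-01  a ← 18.310586 − (+5.045e-13/-3.534e-01) = 18.310586
converged: |Δa| < 1e-12 after 4 iterations
sag = a·(cosh(S/(2a)) − 1) = 18.310586·(cosh(0.792684) − 1) = 6.060307
T_max/T_min = cosh(S/(2a)) = 1.330973

a=18.311 sag=6.060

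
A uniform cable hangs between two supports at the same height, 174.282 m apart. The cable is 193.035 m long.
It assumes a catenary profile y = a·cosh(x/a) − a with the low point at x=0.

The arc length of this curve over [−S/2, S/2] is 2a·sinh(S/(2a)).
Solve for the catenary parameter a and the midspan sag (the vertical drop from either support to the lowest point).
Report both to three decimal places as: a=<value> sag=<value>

a=110.161 sag=36.301

seed: a₀ = √(S³/(24(L−S))) = √(174.282³/(24·18.753)) = 108.452060
iter 1: u=0.803498  f(a)=+6.147e-01  f'(a)=-3.687e-01  a ← 108.452060 − (+6.147e-01/-3.687e-01) = 110.119487
iter 2: u=0.791331  f(a)=+1.446e-02  f'(a)=-3.515e-01  a ← 110.119487 − (+1.446e-02/-3.515e-01) = 110.160636
iter 3: u=0.791036  f(a)=+8.436e-06  f'(a)=-3.511e-01  a ← 110.160636 − (+8.436e-06/-3.511e-01) = 110.160660
iter 4: u=0.791036  f(a)=+2.899e-12  f'(a)=-3.511e-01  a ← 110.160660 − (+2.899e-12/-3.511e-01) = 110.160660
converged: |Δa| < 1e-12 after 4 iterations
sag = a·(cosh(S/(2a)) − 1) = 110.160660·(cosh(0.791036) − 1) = 36.300935
T_max/T_min = cosh(S/(2a)) = 1.329527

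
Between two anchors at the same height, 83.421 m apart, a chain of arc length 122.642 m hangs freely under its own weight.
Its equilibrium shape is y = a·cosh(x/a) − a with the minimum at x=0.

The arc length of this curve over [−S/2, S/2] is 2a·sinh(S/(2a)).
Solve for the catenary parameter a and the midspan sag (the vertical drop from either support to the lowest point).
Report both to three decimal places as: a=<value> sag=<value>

a=26.425 sag=40.347

seed: a₀ = √(S³/(24(L−S))) = √(83.421³/(24·39.221)) = 24.834083
iter 1: u=1.679567  f(a)=+5.919e+00  f'(a)=-4.144e+00  a ← 24.834083 − (+5.919e+00/-4.144e+00) = 26.262195
iter 2: u=1.588234  f(a)=+5.489e-01  f'(a)=-3.408e+00  a ← 26.262195 − (+5.489e-01/-3.408e+00) = 26.423255
iter 3: u=1.578553  f(a)=+5.788e-03  f'(a)=-3.337e+00  a ← 26.423255 − (+5.788e-03/-3.337e+00) = 26.424989
iter 4: u=1.578449  f(a)=+6.585e-07  f'(a)=-3.336e+00  a ← 26.424989 − (+6.585e-07/-3.336e+00) = 26.424989
iter 5: u=1.578449  f(a)=+1.421e-14  f'(a)=-3.336e+00  a ← 26.424989 − (+1.421e-14/-3.336e+00) = 26.424989
converged: |Δa| < 1e-12 after 5 iterations
sag = a·(cosh(S/(2a)) − 1) = 26.424989·(cosh(1.578449) − 1) = 40.347348
T_max/T_min = cosh(S/(2a)) = 2.526863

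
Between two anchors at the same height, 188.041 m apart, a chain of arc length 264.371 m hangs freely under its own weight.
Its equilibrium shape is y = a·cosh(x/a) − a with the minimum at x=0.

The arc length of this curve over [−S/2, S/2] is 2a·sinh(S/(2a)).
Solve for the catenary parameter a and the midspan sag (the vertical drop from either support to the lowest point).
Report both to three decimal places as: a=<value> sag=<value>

a=63.617 sag=83.080

seed: a₀ = √(S³/(24(L−S))) = √(188.041³/(24·76.330)) = 60.245634
iter 1: u=1.560619  f(a)=+9.853e+00  f'(a)=-3.207e+00  a ← 60.245634 − (+9.853e+00/-3.207e+00) = 63.317662
iter 2: u=1.484902  f(a)=+8.038e-01  f'(a)=-2.704e+00  a ← 63.317662 − (+8.038e-01/-2.704e+00) = 63.614973
iter 3: u=1.477962  f(a)=+6.399e-03  f'(a)=-2.661e+00  a ← 63.614973 − (+6.399e-03/-2.661e+00) = 63.617379
iter 4: u=1.477906  f(a)=+4.127e-07  f'(a)=-2.660e+00  a ← 63.617379 − (+4.127e-07/-2.660e+00) = 63.617379
iter 5: u=1.477906  f(a)=-5.684e-14  f'(a)=-2.660e+00  a ← 63.617379 − (-5.684e-14/-2.660e+00) = 63.617379
converged: |Δa| < 1e-12 after 5 iterations
sag = a·(cosh(S/(2a)) − 1) = 63.617379·(cosh(1.477906) − 1) = 83.080192
T_max/T_min = cosh(S/(2a)) = 2.305935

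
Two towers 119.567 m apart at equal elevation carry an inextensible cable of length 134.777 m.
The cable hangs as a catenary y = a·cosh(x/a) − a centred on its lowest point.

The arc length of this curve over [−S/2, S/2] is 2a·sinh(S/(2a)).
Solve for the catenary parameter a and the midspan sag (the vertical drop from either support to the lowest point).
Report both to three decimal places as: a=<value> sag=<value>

seed: a₀ = √(S³/(24(L−S))) = √(119.567³/(24·15.210)) = 68.430036
iter 1: u=0.873644  f(a)=+5.911e-01  f'(a)=-4.794e-01  a ← 68.430036 − (+5.911e-01/-4.794e-01) = 69.663044
iter 2: u=0.858181  f(a)=+1.636e-02  f'(a)=-4.532e-01  a ← 69.663044 − (+1.636e-02/-4.532e-01) = 69.699131
iter 3: u=0.857737  f(a)=+1.331e-05  f'(a)=-4.525e-01  a ← 69.699131 − (+1.331e-05/-4.525e-01) = 69.699161
iter 4: u=0.857736  f(a)=+8.811e-12  f'(a)=-4.525e-01  a ← 69.699161 − (+8.811e-12/-4.525e-01) = 69.699161
converged: |Δa| < 1e-12 after 4 iterations
sag = a·(cosh(S/(2a)) − 1) = 69.699161·(cosh(0.857736) − 1) = 27.250223
T_max/T_min = cosh(S/(2a)) = 1.390969

a=69.699 sag=27.250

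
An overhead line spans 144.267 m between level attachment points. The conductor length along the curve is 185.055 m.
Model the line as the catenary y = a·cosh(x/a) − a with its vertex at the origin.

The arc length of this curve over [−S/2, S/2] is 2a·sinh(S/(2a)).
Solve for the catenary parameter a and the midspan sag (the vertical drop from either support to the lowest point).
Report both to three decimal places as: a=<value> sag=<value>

a=57.594 sag=51.394

seed: a₀ = √(S³/(24(L−S))) = √(144.267³/(24·40.788)) = 55.383280
iter 1: u=1.302442  f(a)=+3.603e+00  f'(a)=-1.738e+00  a ← 55.383280 − (+3.603e+00/-1.738e+00) = 57.455632
iter 2: u=1.255464  f(a)=+2.121e-01  f'(a)=-1.539e+00  a ← 57.455632 − (+2.121e-01/-1.539e+00) = 57.593415
iter 3: u=1.252461  f(a)=+8.367e-04  f'(a)=-1.527e+00  a ← 57.593415 − (+8.367e-04/-1.527e+00) = 57.593963
iter 4: u=1.252449  f(a)=+1.313e-08  f'(a)=-1.527e+00  a ← 57.593963 − (+1.313e-08/-1.527e+00) = 57.593963
iter 5: u=1.252449  f(a)=+2.842e-14  f'(a)=-1.527e+00  a ← 57.593963 − (+2.842e-14/-1.527e+00) = 57.593963
converged: |Δa| < 1e-12 after 5 iterations
sag = a·(cosh(S/(2a)) − 1) = 57.593963·(cosh(1.252449) − 1) = 51.394123
T_max/T_min = cosh(S/(2a)) = 1.892353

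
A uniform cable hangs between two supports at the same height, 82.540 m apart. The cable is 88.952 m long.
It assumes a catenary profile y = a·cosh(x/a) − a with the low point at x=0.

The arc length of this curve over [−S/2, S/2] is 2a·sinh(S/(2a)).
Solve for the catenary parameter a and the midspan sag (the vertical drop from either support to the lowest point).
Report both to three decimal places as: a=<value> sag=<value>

seed: a₀ = √(S³/(24(L−S))) = √(82.540³/(24·6.412)) = 60.449724
iter 1: u=0.682716  f(a)=+1.511e-01  f'(a)=-2.222e-01  a ← 60.449724 − (+1.511e-01/-2.222e-01) = 61.129755
iter 2: u=0.675121  f(a)=+2.588e-03  f'(a)=-2.146e-01  a ← 61.129755 − (+2.588e-03/-2.146e-01) = 61.141811
iter 3: u=0.674988  f(a)=+7.882e-07  f'(a)=-2.145e-01  a ← 61.141811 − (+7.882e-07/-2.145e-01) = 61.141814
iter 4: u=0.674988  f(a)=+7.105e-14  f'(a)=-2.145e-01  a ← 61.141814 − (+7.105e-14/-2.145e-01) = 61.141814
converged: |Δa| < 1e-12 after 4 iterations
sag = a·(cosh(S/(2a)) − 1) = 61.141814·(cosh(0.674988) − 1) = 14.465302
T_max/T_min = cosh(S/(2a)) = 1.236586

a=61.142 sag=14.465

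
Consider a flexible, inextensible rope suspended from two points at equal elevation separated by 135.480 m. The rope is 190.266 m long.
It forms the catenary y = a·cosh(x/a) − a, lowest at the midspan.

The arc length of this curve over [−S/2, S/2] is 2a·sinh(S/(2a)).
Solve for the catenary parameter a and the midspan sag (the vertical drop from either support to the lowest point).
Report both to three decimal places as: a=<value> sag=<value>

seed: a₀ = √(S³/(24(L−S))) = √(135.480³/(24·54.786)) = 43.488293
iter 1: u=1.557661  f(a)=+7.044e+00  f'(a)=-3.186e+00  a ← 43.488293 − (+7.044e+00/-3.186e+00) = 45.698857
iter 2: u=1.482313  f(a)=+5.727e-01  f'(a)=-2.687e+00  a ← 45.698857 − (+5.727e-01/-2.687e+00) = 45.911952
iter 3: u=1.475433  f(a)=+4.526e-03  f'(a)=-2.645e+00  a ← 45.911952 − (+4.526e-03/-2.645e+00) = 45.913663
iter 4: u=1.475378  f(a)=+2.877e-07  f'(a)=-2.645e+00  a ← 45.913663 − (+2.877e-07/-2.645e+00) = 45.913663
iter 5: u=1.475378  f(a)=+0.000e+00  f'(a)=-2.645e+00  a ← 45.913663 − (+0.000e+00/-2.645e+00) = 45.913663
converged: |Δa| < 1e-12 after 5 iterations
sag = a·(cosh(S/(2a)) − 1) = 45.913663·(cosh(1.475378) − 1) = 59.719438
T_max/T_min = cosh(S/(2a)) = 2.300690

a=45.914 sag=59.719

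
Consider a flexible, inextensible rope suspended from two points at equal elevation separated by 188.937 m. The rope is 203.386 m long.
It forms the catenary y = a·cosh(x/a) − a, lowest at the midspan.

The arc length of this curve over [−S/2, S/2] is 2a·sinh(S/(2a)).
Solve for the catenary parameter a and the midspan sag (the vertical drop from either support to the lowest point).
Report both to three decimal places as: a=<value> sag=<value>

a=141.033 sag=32.840

seed: a₀ = √(S³/(24(L−S))) = √(188.937³/(24·14.449)) = 139.460432
iter 1: u=0.677386  f(a)=+3.351e-01  f'(a)=-2.169e-01  a ← 139.460432 − (+3.351e-01/-2.169e-01) = 141.005734
iter 2: u=0.669962  f(a)=+5.652e-03  f'(a)=-2.096e-01  a ← 141.005734 − (+5.652e-03/-2.096e-01) = 141.032696
iter 3: u=0.669834  f(a)=+1.669e-06  f'(a)=-2.095e-01  a ← 141.032696 − (+1.669e-06/-2.095e-01) = 141.032704
iter 4: u=0.669834  f(a)=+1.705e-13  f'(a)=-2.095e-01  a ← 141.032704 − (+1.705e-13/-2.095e-01) = 141.032704
converged: |Δa| < 1e-12 after 4 iterations
sag = a·(cosh(S/(2a)) − 1) = 141.032704·(cosh(0.669834) − 1) = 32.839921
T_max/T_min = cosh(S/(2a)) = 1.232853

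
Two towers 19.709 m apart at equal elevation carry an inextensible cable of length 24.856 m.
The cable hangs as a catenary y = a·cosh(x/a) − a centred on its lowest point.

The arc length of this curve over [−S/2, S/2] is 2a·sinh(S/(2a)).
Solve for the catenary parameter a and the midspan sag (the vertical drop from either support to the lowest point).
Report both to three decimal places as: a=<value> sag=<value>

a=8.164 sag=6.706

seed: a₀ = √(S³/(24(L−S))) = √(19.709³/(24·5.147)) = 7.872527
iter 1: u=1.251758  f(a)=+4.186e-01  f'(a)=-1.524e+00  a ← 7.872527 − (+4.186e-01/-1.524e+00) = 8.147161
iter 2: u=1.209562  f(a)=+2.290e-02  f'(a)=-1.362e+00  a ← 8.147161 − (+2.290e-02/-1.362e+00) = 8.163981
iter 3: u=1.207070  f(a)=+7.734e-05  f'(a)=-1.352e+00  a ← 8.163981 − (+7.734e-05/-1.352e+00) = 8.164038
iter 4: u=1.207062  f(a)=+8.883e-10  f'(a)=-1.352e+00  a ← 8.164038 − (+8.883e-10/-1.352e+00) = 8.164038
iter 5: u=1.207062  f(a)=+0.000e+00  f'(a)=-1.352e+00  a ← 8.164038 − (+0.000e+00/-1.352e+00) = 8.164038
converged: |Δa| < 1e-12 after 5 iterations
sag = a·(cosh(S/(2a)) − 1) = 8.164038·(cosh(1.207062) − 1) = 6.705619
T_max/T_min = cosh(S/(2a)) = 1.821361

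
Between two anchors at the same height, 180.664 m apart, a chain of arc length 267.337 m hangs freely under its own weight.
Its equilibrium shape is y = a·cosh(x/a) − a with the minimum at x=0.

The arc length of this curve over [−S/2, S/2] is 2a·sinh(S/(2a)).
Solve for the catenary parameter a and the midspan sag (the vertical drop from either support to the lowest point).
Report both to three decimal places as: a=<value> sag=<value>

seed: a₀ = √(S³/(24(L−S))) = √(180.664³/(24·86.673)) = 53.242679
iter 1: u=1.696609  f(a)=+1.336e+01  f'(a)=-4.295e+00  a ← 53.242679 − (+1.336e+01/-4.295e+00) = 56.354583
iter 2: u=1.602922  f(a)=+1.261e+00  f'(a)=-3.519e+00  a ← 56.354583 − (+1.261e+00/-3.519e+00) = 56.713000
iter 3: u=1.592792  f(a)=+1.382e-02  f'(a)=-3.442e+00  a ← 56.713000 − (+1.382e-02/-3.442e+00) = 56.717014
iter 4: u=1.592679  f(a)=+1.699e-06  f'(a)=-3.441e+00  a ← 56.717014 − (+1.699e-06/-3.441e+00) = 56.717015
iter 5: u=1.592679  f(a)=-5.684e-14  f'(a)=-3.441e+00  a ← 56.717015 − (-5.684e-14/-3.441e+00) = 56.717015
converged: |Δa| < 1e-12 after 5 iterations
sag = a·(cosh(S/(2a)) − 1) = 56.717015·(cosh(1.592679) − 1) = 88.486593
T_max/T_min = cosh(S/(2a)) = 2.560142

a=56.717 sag=88.487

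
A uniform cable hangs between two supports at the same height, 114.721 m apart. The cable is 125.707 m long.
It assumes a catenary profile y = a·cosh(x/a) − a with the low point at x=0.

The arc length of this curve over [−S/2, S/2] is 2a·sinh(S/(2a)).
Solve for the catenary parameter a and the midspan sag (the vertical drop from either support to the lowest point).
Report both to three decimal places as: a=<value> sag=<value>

seed: a₀ = √(S³/(24(L−S))) = √(114.721³/(24·10.986)) = 75.672654
iter 1: u=0.758008  f(a)=+3.200e-01  f'(a)=-3.074e-01  a ← 75.672654 − (+3.200e-01/-3.074e-01) = 76.713587
iter 2: u=0.747723  f(a)=+6.722e-03  f'(a)=-2.946e-01  a ← 76.713587 − (+6.722e-03/-2.946e-01) = 76.736405
iter 3: u=0.747500  f(a)=+3.108e-06  f'(a)=-2.943e-01  a ← 76.736405 − (+3.108e-06/-2.943e-01) = 76.736415
iter 4: u=0.747500  f(a)=+6.395e-13  f'(a)=-2.943e-01  a ← 76.736415 − (+6.395e-13/-2.943e-01) = 76.736415
converged: |Δa| < 1e-12 after 4 iterations
sag = a·(cosh(S/(2a)) − 1) = 76.736415·(cosh(0.747500) − 1) = 22.455519
T_max/T_min = cosh(S/(2a)) = 1.292632

a=76.736 sag=22.456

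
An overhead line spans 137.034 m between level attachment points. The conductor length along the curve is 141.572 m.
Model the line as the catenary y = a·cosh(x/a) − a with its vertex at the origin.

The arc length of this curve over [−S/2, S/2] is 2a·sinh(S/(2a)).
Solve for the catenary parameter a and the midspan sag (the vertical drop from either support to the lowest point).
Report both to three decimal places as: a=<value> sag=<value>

seed: a₀ = √(S³/(24(L−S))) = √(137.034³/(24·4.538)) = 153.710889
iter 1: u=0.445752  f(a)=+4.530e-02  f'(a)=-6.023e-02  a ← 153.710889 − (+4.530e-02/-6.023e-02) = 154.463002
iter 2: u=0.443582  f(a)=+3.346e-04  f'(a)=-5.934e-02  a ← 154.463002 − (+3.346e-04/-5.934e-02) = 154.468641
iter 3: u=0.443566  f(a)=+1.856e-08  f'(a)=-5.933e-02  a ← 154.468641 − (+1.856e-08/-5.933e-02) = 154.468641
iter 4: u=0.443566  f(a)=+0.000e+00  f'(a)=-5.933e-02  a ← 154.468641 − (+0.000e+00/-5.933e-02) = 154.468641
converged: |Δa| < 1e-12 after 4 iterations
sag = a·(cosh(S/(2a)) − 1) = 154.468641·(cosh(0.443566) − 1) = 15.446687
T_max/T_min = cosh(S/(2a)) = 1.099999

a=154.469 sag=15.447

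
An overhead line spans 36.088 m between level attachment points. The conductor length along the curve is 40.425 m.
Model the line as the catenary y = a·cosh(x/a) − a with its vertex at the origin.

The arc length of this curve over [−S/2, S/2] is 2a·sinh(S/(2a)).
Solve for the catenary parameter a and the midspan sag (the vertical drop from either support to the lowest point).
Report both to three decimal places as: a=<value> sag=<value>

seed: a₀ = √(S³/(24(L−S))) = √(36.088³/(24·4.337)) = 21.249264
iter 1: u=0.849159  f(a)=+1.591e-01  f'(a)=-4.384e-01  a ← 21.249264 − (+1.591e-01/-4.384e-01) = 21.612115
iter 2: u=0.834902  f(a)=+4.166e-03  f'(a)=-4.157e-01  a ← 21.612115 − (+4.166e-03/-4.157e-01) = 21.622137
iter 3: u=0.834515  f(a)=+3.028e-06  f'(a)=-4.151e-01  a ← 21.622137 − (+3.028e-06/-4.151e-01) = 21.622144
iter 4: u=0.834515  f(a)=+1.613e-12  f'(a)=-4.151e-01  a ← 21.622144 − (+1.613e-12/-4.151e-01) = 21.622144
converged: |Δa| < 1e-12 after 4 iterations
sag = a·(cosh(S/(2a)) − 1) = 21.622144·(cosh(0.834515) − 1) = 7.976205
T_max/T_min = cosh(S/(2a)) = 1.368891

a=21.622 sag=7.976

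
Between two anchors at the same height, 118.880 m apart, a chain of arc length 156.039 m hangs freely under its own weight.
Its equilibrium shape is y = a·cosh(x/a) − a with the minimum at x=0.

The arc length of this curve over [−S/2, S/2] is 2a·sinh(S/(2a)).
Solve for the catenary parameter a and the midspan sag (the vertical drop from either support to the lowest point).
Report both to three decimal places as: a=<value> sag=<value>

seed: a₀ = √(S³/(24(L−S))) = √(118.880³/(24·37.159)) = 43.403581
iter 1: u=1.369472  f(a)=+3.644e+00  f'(a)=-2.056e+00  a ← 43.403581 − (+3.644e+00/-2.056e+00) = 45.176360
iter 2: u=1.315732  f(a)=+2.352e-01  f'(a)=-1.798e+00  a ← 45.176360 − (+2.352e-01/-1.798e+00) = 45.307141
iter 3: u=1.311934  f(a)=+1.129e-03  f'(a)=-1.781e+00  a ← 45.307141 − (+1.129e-03/-1.781e+00) = 45.307775
iter 4: u=1.311916  f(a)=+2.627e-08  f'(a)=-1.781e+00  a ← 45.307775 − (+2.627e-08/-1.781e+00) = 45.307775
iter 5: u=1.311916  f(a)=+0.000e+00  f'(a)=-1.781e+00  a ← 45.307775 − (+0.000e+00/-1.781e+00) = 45.307775
converged: |Δa| < 1e-12 after 5 iterations
sag = a·(cosh(S/(2a)) − 1) = 45.307775·(cosh(1.311916) − 1) = 44.913270
T_max/T_min = cosh(S/(2a)) = 1.991293

a=45.308 sag=44.913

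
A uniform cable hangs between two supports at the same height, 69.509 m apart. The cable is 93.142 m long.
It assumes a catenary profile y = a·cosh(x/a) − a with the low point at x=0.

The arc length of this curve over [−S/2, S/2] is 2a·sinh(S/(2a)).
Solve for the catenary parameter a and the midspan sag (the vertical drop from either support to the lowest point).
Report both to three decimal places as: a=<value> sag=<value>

seed: a₀ = √(S³/(24(L−S))) = √(69.509³/(24·23.633)) = 24.333048
iter 1: u=1.428284  f(a)=+2.531e+00  f'(a)=-2.369e+00  a ← 24.333048 − (+2.531e+00/-2.369e+00) = 25.401573
iter 2: u=1.368203  f(a)=+1.763e-01  f'(a)=-2.049e+00  a ← 25.401573 − (+1.763e-01/-2.049e+00) = 25.487586
iter 3: u=1.363585  f(a)=+9.964e-04  f'(a)=-2.026e+00  a ← 25.487586 − (+9.964e-04/-2.026e+00) = 25.488077
iter 4: u=1.363559  f(a)=+3.223e-08  f'(a)=-2.026e+00  a ← 25.488077 − (+3.223e-08/-2.026e+00) = 25.488077
iter 5: u=1.363559  f(a)=+0.000e+00  f'(a)=-2.026e+00  a ← 25.488077 − (+0.000e+00/-2.026e+00) = 25.488077
converged: |Δa| < 1e-12 after 5 iterations
sag = a·(cosh(S/(2a)) − 1) = 25.488077·(cosh(1.363559) − 1) = 27.601471
T_max/T_min = cosh(S/(2a)) = 2.082917

a=25.488 sag=27.601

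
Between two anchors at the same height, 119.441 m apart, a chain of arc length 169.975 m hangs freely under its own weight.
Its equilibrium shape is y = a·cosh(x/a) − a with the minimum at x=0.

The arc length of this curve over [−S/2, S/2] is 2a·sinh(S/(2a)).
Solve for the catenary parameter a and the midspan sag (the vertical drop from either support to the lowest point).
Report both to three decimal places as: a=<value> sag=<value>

seed: a₀ = √(S³/(24(L−S))) = √(119.441³/(24·50.534)) = 37.482857
iter 1: u=1.593275  f(a)=+6.816e+00  f'(a)=-3.446e+00  a ← 37.482857 − (+6.816e+00/-3.446e+00) = 39.460777
iter 2: u=1.513414  f(a)=+5.767e-01  f'(a)=-2.885e+00  a ← 39.460777 − (+5.767e-01/-2.885e+00) = 39.660633
iter 3: u=1.505788  f(a)=+4.971e-03  f'(a)=-2.836e+00  a ← 39.660633 − (+4.971e-03/-2.836e+00) = 39.662386
iter 4: u=1.505721  f(a)=+3.764e-07  f'(a)=-2.835e+00  a ← 39.662386 − (+3.764e-07/-2.835e+00) = 39.662386
iter 5: u=1.505721  f(a)=+0.000e+00  f'(a)=-2.835e+00  a ← 39.662386 − (+0.000e+00/-2.835e+00) = 39.662386
converged: |Δa| < 1e-12 after 5 iterations
sag = a·(cosh(S/(2a)) − 1) = 39.662386·(cosh(1.505721) − 1) = 54.124500
T_max/T_min = cosh(S/(2a)) = 2.364630

a=39.662 sag=54.125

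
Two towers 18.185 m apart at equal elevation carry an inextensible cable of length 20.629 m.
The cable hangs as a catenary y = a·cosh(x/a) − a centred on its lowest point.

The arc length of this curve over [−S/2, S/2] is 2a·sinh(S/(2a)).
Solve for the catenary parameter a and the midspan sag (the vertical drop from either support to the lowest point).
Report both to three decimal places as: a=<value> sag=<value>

a=10.324 sag=4.270

seed: a₀ = √(S³/(24(L−S))) = √(18.185³/(24·2.444)) = 10.125436
iter 1: u=0.897986  f(a)=+1.005e-01  f'(a)=-5.228e-01  a ← 10.125436 − (+1.005e-01/-5.228e-01) = 10.317576
iter 2: u=0.881263  f(a)=+2.931e-03  f'(a)=-4.927e-01  a ← 10.317576 − (+2.931e-03/-4.927e-01) = 10.323524
iter 3: u=0.880755  f(a)=+2.660e-06  f'(a)=-4.918e-01  a ← 10.323524 − (+2.660e-06/-4.918e-01) = 10.323529
iter 4: u=0.880755  f(a)=+2.196e-12  f'(a)=-4.918e-01  a ← 10.323529 − (+2.196e-12/-4.918e-01) = 10.323529
converged: |Δa| < 1e-12 after 4 iterations
sag = a·(cosh(S/(2a)) − 1) = 10.323529·(cosh(0.880755) − 1) = 4.269763
T_max/T_min = cosh(S/(2a)) = 1.413595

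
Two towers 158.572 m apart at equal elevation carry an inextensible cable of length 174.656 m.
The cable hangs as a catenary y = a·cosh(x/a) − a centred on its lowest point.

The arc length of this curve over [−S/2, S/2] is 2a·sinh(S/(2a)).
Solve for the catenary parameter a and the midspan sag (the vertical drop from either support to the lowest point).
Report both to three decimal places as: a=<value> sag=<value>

a=103.145 sag=32.003

seed: a₀ = √(S³/(24(L−S))) = √(158.572³/(24·16.084)) = 101.633552
iter 1: u=0.780116  f(a)=+4.966e-01  f'(a)=-3.362e-01  a ← 101.633552 − (+4.966e-01/-3.362e-01) = 103.110590
iter 2: u=0.768941  f(a)=+1.103e-02  f'(a)=-3.214e-01  a ← 103.110590 − (+1.103e-02/-3.214e-01) = 103.144915
iter 3: u=0.768685  f(a)=+5.720e-06  f'(a)=-3.211e-01  a ← 103.144915 − (+5.720e-06/-3.211e-01) = 103.144933
iter 4: u=0.768685  f(a)=+1.592e-12  f'(a)=-3.211e-01  a ← 103.144933 − (+1.592e-12/-3.211e-01) = 103.144933
converged: |Δa| < 1e-12 after 4 iterations
sag = a·(cosh(S/(2a)) − 1) = 103.144933·(cosh(0.768685) − 1) = 32.003344
T_max/T_min = cosh(S/(2a)) = 1.310275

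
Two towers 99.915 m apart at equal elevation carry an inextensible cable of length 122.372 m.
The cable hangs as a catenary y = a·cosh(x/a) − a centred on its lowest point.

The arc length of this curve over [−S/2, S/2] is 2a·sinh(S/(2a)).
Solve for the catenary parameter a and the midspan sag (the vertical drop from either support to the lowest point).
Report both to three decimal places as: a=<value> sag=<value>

a=44.401 sag=31.198

seed: a₀ = √(S³/(24(L−S))) = √(99.915³/(24·22.457)) = 43.019420
iter 1: u=1.161278  f(a)=+1.564e+00  f'(a)=-1.192e+00  a ← 43.019420 − (+1.564e+00/-1.192e+00) = 44.331548
iter 2: u=1.126906  f(a)=+7.440e-02  f'(a)=-1.081e+00  a ← 44.331548 − (+7.440e-02/-1.081e+00) = 44.400381
iter 3: u=1.125159  f(a)=+1.870e-04  f'(a)=-1.075e+00  a ← 44.400381 − (+1.870e-04/-1.075e+00) = 44.400555
iter 4: u=1.125155  f(a)=+1.188e-09  f'(a)=-1.075e+00  a ← 44.400555 − (+1.188e-09/-1.075e+00) = 44.400555
iter 5: u=1.125155  f(a)=+1.421e-14  f'(a)=-1.075e+00  a ← 44.400555 − (+1.421e-14/-1.075e+00) = 44.400555
converged: |Δa| < 1e-12 after 5 iterations
sag = a·(cosh(S/(2a)) − 1) = 44.400555·(cosh(1.125155) − 1) = 31.197963
T_max/T_min = cosh(S/(2a)) = 1.702648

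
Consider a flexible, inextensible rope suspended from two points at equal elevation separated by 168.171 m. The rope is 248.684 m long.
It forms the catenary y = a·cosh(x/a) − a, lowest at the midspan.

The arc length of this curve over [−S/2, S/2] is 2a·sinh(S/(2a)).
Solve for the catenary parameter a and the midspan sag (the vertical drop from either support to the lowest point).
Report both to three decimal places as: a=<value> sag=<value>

a=52.843 sag=82.262

seed: a₀ = √(S³/(24(L−S))) = √(168.171³/(24·80.513)) = 49.612148
iter 1: u=1.694857  f(a)=+1.239e+01  f'(a)=-4.279e+00  a ← 49.612148 − (+1.239e+01/-4.279e+00) = 52.507052
iter 2: u=1.601413  f(a)=+1.167e+00  f'(a)=-3.508e+00  a ← 52.507052 − (+1.167e+00/-3.508e+00) = 52.839759
iter 3: u=1.591330  f(a)=+1.274e-02  f'(a)=-3.431e+00  a ← 52.839759 − (+1.274e-02/-3.431e+00) = 52.843470
iter 4: u=1.591218  f(a)=+1.553e-06  f'(a)=-3.430e+00  a ← 52.843470 − (+1.553e-06/-3.430e+00) = 52.843471
iter 5: u=1.591218  f(a)=+0.000e+00  f'(a)=-3.430e+00  a ← 52.843471 − (+0.000e+00/-3.430e+00) = 52.843471
converged: |Δa| < 1e-12 after 5 iterations
sag = a·(cosh(S/(2a)) − 1) = 52.843471·(cosh(1.591218) − 1) = 82.261545
T_max/T_min = cosh(S/(2a)) = 2.556702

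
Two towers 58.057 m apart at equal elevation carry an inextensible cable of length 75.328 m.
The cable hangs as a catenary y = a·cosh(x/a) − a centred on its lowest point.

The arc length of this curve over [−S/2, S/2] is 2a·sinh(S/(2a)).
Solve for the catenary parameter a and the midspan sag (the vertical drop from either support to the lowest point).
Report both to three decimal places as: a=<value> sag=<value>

seed: a₀ = √(S³/(24(L−S))) = √(58.057³/(24·17.271)) = 21.727888
iter 1: u=1.336002  f(a)=+1.609e+00  f'(a)=-1.892e+00  a ← 21.727888 − (+1.609e+00/-1.892e+00) = 22.577956
iter 2: u=1.285701  f(a)=+9.921e-02  f'(a)=-1.665e+00  a ← 22.577956 − (+9.921e-02/-1.665e+00) = 22.637532
iter 3: u=1.282317  f(a)=+4.323e-04  f'(a)=-1.651e+00  a ← 22.637532 − (+4.323e-04/-1.651e+00) = 22.637794
iter 4: u=1.282303  f(a)=+8.289e-09  f'(a)=-1.651e+00  a ← 22.637794 − (+8.289e-09/-1.651e+00) = 22.637794
iter 5: u=1.282303  f(a)=+0.000e+00  f'(a)=-1.651e+00  a ← 22.637794 − (+0.000e+00/-1.651e+00) = 22.637794
converged: |Δa| < 1e-12 after 5 iterations
sag = a·(cosh(S/(2a)) − 1) = 22.637794·(cosh(1.282303) − 1) = 21.305882
T_max/T_min = cosh(S/(2a)) = 1.941164

a=22.638 sag=21.306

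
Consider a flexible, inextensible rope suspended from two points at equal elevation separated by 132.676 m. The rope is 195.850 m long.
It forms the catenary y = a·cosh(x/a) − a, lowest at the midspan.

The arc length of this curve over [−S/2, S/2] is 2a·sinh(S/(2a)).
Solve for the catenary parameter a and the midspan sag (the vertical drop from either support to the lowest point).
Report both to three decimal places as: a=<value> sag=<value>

a=41.791 sag=64.679

seed: a₀ = √(S³/(24(L−S))) = √(132.676³/(24·63.174)) = 39.247658
iter 1: u=1.690241  f(a)=+9.663e+00  f'(a)=-4.238e+00  a ← 39.247658 − (+9.663e+00/-4.238e+00) = 41.527774
iter 2: u=1.597437  f(a)=+9.061e-01  f'(a)=-3.477e+00  a ← 41.527774 − (+9.061e-01/-3.477e+00) = 41.788338
iter 3: u=1.587476  f(a)=+9.786e-03  f'(a)=-3.403e+00  a ← 41.788338 − (+9.786e-03/-3.403e+00) = 41.791215
iter 4: u=1.587367  f(a)=+1.169e-06  f'(a)=-3.402e+00  a ← 41.791215 − (+1.169e-06/-3.402e+00) = 41.791215
iter 5: u=1.587367  f(a)=+0.000e+00  f'(a)=-3.402e+00  a ← 41.791215 − (+0.000e+00/-3.402e+00) = 41.791215
converged: |Δa| < 1e-12 after 5 iterations
sag = a·(cosh(S/(2a)) − 1) = 41.791215·(cosh(1.587367) − 1) = 64.678552
T_max/T_min = cosh(S/(2a)) = 2.547659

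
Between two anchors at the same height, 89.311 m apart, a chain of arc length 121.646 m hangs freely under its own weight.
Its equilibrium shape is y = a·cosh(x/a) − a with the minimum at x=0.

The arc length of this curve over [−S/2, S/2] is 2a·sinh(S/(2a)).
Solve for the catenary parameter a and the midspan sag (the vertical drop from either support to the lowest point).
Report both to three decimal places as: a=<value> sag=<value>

a=31.823 sag=36.822

seed: a₀ = √(S³/(24(L−S))) = √(89.311³/(24·32.335)) = 30.298099
iter 1: u=1.473871  f(a)=+3.699e+00  f'(a)=-2.636e+00  a ← 30.298099 − (+3.699e+00/-2.636e+00) = 31.701698
iter 2: u=1.408615  f(a)=+2.726e-01  f'(a)=-2.260e+00  a ← 31.701698 − (+2.726e-01/-2.260e+00) = 31.822304
iter 3: u=1.403277  f(a)=+1.741e-03  f'(a)=-2.231e+00  a ← 31.822304 − (+1.741e-03/-2.231e+00) = 31.823084
iter 4: u=1.403242  f(a)=+7.196e-08  f'(a)=-2.231e+00  a ← 31.823084 − (+7.196e-08/-2.231e+00) = 31.823084
iter 5: u=1.403242  f(a)=+1.421e-14  f'(a)=-2.231e+00  a ← 31.823084 − (+1.421e-14/-2.231e+00) = 31.823084
converged: |Δa| < 1e-12 after 5 iterations
sag = a·(cosh(S/(2a)) − 1) = 31.823084·(cosh(1.403242) − 1) = 36.821988
T_max/T_min = cosh(S/(2a)) = 2.157084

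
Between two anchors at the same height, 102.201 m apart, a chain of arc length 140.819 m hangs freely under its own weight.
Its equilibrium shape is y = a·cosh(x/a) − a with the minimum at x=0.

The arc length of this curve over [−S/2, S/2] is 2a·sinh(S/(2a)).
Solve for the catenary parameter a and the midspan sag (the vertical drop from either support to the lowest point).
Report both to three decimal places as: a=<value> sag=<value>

a=35.715 sag=43.235

seed: a₀ = √(S³/(24(L−S))) = √(102.201³/(24·38.618)) = 33.937684
iter 1: u=1.505716  f(a)=+4.622e+00  f'(a)=-2.835e+00  a ← 33.937684 − (+4.622e+00/-2.835e+00) = 35.567670
iter 2: u=1.436712  f(a)=+3.538e-01  f'(a)=-2.416e+00  a ← 35.567670 − (+3.538e-01/-2.416e+00) = 35.714093
iter 3: u=1.430822  f(a)=+2.454e-03  f'(a)=-2.383e+00  a ← 35.714093 − (+2.454e-03/-2.383e+00) = 35.715123
iter 4: u=1.430780  f(a)=+1.198e-07  f'(a)=-2.383e+00  a ← 35.715123 − (+1.198e-07/-2.383e+00) = 35.715123
iter 5: u=1.430780  f(a)=-2.842e-14  f'(a)=-2.383e+00  a ← 35.715123 − (-2.842e-14/-2.383e+00) = 35.715123
converged: |Δa| < 1e-12 after 5 iterations
sag = a·(cosh(S/(2a)) − 1) = 35.715123·(cosh(1.430780) − 1) = 43.234657
T_max/T_min = cosh(S/(2a)) = 2.210542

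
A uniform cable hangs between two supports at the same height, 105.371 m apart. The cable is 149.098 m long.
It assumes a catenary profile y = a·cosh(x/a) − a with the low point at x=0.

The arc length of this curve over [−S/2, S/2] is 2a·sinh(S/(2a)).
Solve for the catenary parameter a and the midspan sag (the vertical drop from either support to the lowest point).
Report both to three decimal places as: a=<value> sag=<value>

a=35.296 sag=47.187

seed: a₀ = √(S³/(24(L−S))) = √(105.371³/(24·43.727)) = 33.388829
iter 1: u=1.577938  f(a)=+5.778e+00  f'(a)=-3.332e+00  a ← 33.388829 − (+5.778e+00/-3.332e+00) = 35.122806
iter 2: u=1.500037  f(a)=+4.806e-01  f'(a)=-2.799e+00  a ← 35.122806 − (+4.806e-01/-2.799e+00) = 35.294520
iter 3: u=1.492739  f(a)=+3.992e-03  f'(a)=-2.753e+00  a ← 35.294520 − (+3.992e-03/-2.753e+00) = 35.295971
iter 4: u=1.492677  f(a)=+2.805e-07  f'(a)=-2.752e+00  a ← 35.295971 − (+2.805e-07/-2.752e+00) = 35.295971
iter 5: u=1.492677  f(a)=+0.000e+00  f'(a)=-2.752e+00  a ← 35.295971 − (+0.000e+00/-2.752e+00) = 35.295971
converged: |Δa| < 1e-12 after 5 iterations
sag = a·(cosh(S/(2a)) − 1) = 35.295971·(cosh(1.492677) − 1) = 47.186506
T_max/T_min = cosh(S/(2a)) = 2.336881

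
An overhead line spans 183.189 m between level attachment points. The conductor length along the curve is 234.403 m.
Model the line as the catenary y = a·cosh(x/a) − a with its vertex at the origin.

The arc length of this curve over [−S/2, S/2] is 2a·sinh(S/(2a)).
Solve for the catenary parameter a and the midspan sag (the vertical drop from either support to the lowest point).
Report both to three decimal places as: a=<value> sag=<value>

a=73.514 sag=64.835

seed: a₀ = √(S³/(24(L−S))) = √(183.189³/(24·51.214)) = 70.721118
iter 1: u=1.295151  f(a)=+4.471e+00  f'(a)=-1.706e+00  a ← 70.721118 − (+4.471e+00/-1.706e+00) = 73.341390
iter 2: u=1.248879  f(a)=+2.605e-01  f'(a)=-1.513e+00  a ← 73.341390 − (+2.605e-01/-1.513e+00) = 73.513590
iter 3: u=1.245953  f(a)=+1.005e-03  f'(a)=-1.501e+00  a ← 73.513590 − (+1.005e-03/-1.501e+00) = 73.514260
iter 4: u=1.245942  f(a)=+1.510e-08  f'(a)=-1.501e+00  a ← 73.514260 − (+1.510e-08/-1.501e+00) = 73.514260
iter 5: u=1.245942  f(a)=+8.527e-14  f'(a)=-1.501e+00  a ← 73.514260 − (+8.527e-14/-1.501e+00) = 73.514260
converged: |Δa| < 1e-12 after 5 iterations
sag = a·(cosh(S/(2a)) − 1) = 73.514260·(cosh(1.245942) − 1) = 64.835073
T_max/T_min = cosh(S/(2a)) = 1.881939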